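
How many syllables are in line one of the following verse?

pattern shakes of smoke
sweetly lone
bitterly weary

Line one: pattern(2) + shakes(1) + of(1) + smoke(1) = 5

5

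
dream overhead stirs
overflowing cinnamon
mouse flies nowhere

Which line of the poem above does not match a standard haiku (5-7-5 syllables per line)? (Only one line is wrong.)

The third line

Line 1: "dream overhead stirs": 1+3+1 = 5 ✓
Line 2: "overflowing cinnamon": 4+3 = 7 ✓
Line 3: "mouse flies nowhere": 1+1+2 = 4 (expected 5)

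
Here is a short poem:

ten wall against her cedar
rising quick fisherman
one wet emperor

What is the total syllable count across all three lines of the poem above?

18

Line 1: ten(1) + wall(1) + against(2) + her(1) + cedar(2) = 7
Line 2: rising(2) + quick(1) + fisherman(3) = 6
Line 3: one(1) + wet(1) + emperor(3) = 5
Total: 7 + 6 + 5 = 18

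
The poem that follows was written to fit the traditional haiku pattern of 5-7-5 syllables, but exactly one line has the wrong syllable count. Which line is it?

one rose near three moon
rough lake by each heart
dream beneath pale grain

The second line

Line 1: "one rose near three moon": 1+1+1+1+1 = 5 ✓
Line 2: "rough lake by each heart": 1+1+1+1+1 = 5 (expected 7)
Line 3: "dream beneath pale grain": 1+2+1+1 = 5 ✓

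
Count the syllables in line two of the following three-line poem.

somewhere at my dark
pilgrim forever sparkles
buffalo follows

Line two: pilgrim (2), forever (3), sparkles (2) → 7

7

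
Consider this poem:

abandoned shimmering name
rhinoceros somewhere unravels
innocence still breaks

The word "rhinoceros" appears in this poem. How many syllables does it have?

4

"rhinoceros" has 4 syllables.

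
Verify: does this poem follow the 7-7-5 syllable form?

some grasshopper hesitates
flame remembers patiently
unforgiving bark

Yes

Line 1: some (1), grasshopper (3), hesitates (3) → 7 ✓
Line 2: flame (1), remembers (3), patiently (3) → 7 ✓
Line 3: unforgiving (4), bark (1) → 5 ✓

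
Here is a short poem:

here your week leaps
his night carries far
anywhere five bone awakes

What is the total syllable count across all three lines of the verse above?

16

Line 1: "here your week leaps": 1+1+1+1 = 4
Line 2: "his night carries far": 1+1+2+1 = 5
Line 3: "anywhere five bone awakes": 3+1+1+2 = 7
Total: 4 + 5 + 7 = 16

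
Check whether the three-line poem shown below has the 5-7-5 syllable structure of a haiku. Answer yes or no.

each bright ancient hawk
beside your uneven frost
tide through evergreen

Line 1: each(1) + bright(1) + ancient(2) + hawk(1) = 5 ✓
Line 2: beside(2) + your(1) + uneven(3) + frost(1) = 7 ✓
Line 3: tide(1) + through(1) + evergreen(3) = 5 ✓

Yes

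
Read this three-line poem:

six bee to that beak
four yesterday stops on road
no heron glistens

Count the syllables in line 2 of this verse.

7

Line 2: four (1), yesterday (3), stops (1), on (1), road (1) → 7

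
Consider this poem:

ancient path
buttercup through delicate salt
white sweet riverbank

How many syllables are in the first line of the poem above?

3

The first line: ancient (2), path (1) → 3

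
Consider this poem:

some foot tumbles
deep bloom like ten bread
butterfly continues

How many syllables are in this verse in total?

15

Line 1: some(1) + foot(1) + tumbles(2) = 4
Line 2: deep(1) + bloom(1) + like(1) + ten(1) + bread(1) = 5
Line 3: butterfly(3) + continues(3) = 6
Total: 4 + 5 + 6 = 15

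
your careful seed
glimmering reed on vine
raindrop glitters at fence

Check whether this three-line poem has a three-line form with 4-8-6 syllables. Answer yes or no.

Line 1: "your careful seed": 1+2+1 = 4 ✓
Line 2: "glimmering reed on vine": 3+1+1+1 = 6 (expected 8)
Line 3: "raindrop glitters at fence": 2+2+1+1 = 6 ✓

No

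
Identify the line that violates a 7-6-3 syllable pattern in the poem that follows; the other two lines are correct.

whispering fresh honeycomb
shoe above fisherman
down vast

Line 1: "whispering fresh honeycomb": 3+1+3 = 7 ✓
Line 2: "shoe above fisherman": 1+2+3 = 6 ✓
Line 3: "down vast": 1+1 = 2 (expected 3)

Line 3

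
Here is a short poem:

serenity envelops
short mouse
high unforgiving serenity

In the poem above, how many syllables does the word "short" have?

1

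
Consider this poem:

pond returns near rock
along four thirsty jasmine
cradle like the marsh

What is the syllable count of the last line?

5

The last line: cradle(2) + like(1) + the(1) + marsh(1) = 5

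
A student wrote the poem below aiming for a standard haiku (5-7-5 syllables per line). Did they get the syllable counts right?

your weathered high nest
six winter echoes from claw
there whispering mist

Yes

Line 1: your (1), weathered (2), high (1), nest (1) → 5 ✓
Line 2: six (1), winter (2), echoes (2), from (1), claw (1) → 7 ✓
Line 3: there (1), whispering (3), mist (1) → 5 ✓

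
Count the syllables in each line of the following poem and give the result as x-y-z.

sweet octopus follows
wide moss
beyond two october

Line 1: sweet(1) + octopus(3) + follows(2) = 6
Line 2: wide(1) + moss(1) = 2
Line 3: beyond(2) + two(1) + october(3) = 6

6-2-6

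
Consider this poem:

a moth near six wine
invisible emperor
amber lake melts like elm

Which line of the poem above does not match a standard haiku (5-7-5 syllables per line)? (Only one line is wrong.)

Line 1: "a moth near six wine": 1+1+1+1+1 = 5 ✓
Line 2: "invisible emperor": 4+3 = 7 ✓
Line 3: "amber lake melts like elm": 2+1+1+1+1 = 6 (expected 5)

Line 3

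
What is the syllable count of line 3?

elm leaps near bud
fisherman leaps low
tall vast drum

Line 3: tall(1) + vast(1) + drum(1) = 3

3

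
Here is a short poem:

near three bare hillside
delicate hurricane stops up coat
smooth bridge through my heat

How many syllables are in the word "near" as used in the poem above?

1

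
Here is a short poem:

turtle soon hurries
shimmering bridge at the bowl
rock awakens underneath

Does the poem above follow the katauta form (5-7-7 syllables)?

Yes

Line 1: "turtle soon hurries": 2+1+2 = 5 ✓
Line 2: "shimmering bridge at the bowl": 3+1+1+1+1 = 7 ✓
Line 3: "rock awakens underneath": 1+3+3 = 7 ✓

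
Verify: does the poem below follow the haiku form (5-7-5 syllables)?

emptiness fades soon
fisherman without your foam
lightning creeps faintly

Line 1: emptiness(3) + fades(1) + soon(1) = 5 ✓
Line 2: fisherman(3) + without(2) + your(1) + foam(1) = 7 ✓
Line 3: lightning(2) + creeps(1) + faintly(2) = 5 ✓

Yes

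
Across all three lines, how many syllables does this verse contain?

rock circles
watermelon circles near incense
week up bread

15

Line 1: rock(1) + circles(2) = 3
Line 2: watermelon(4) + circles(2) + near(1) + incense(2) = 9
Line 3: week(1) + up(1) + bread(1) = 3
Total: 3 + 9 + 3 = 15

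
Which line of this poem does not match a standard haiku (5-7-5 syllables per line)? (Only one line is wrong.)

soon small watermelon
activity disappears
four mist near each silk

Line 1: "soon small watermelon": 1+1+4 = 6 (expected 5)
Line 2: "activity disappears": 4+3 = 7 ✓
Line 3: "four mist near each silk": 1+1+1+1+1 = 5 ✓

The first line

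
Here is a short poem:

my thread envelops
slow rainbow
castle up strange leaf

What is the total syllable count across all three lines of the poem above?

13

Line 1: my (1), thread (1), envelops (3) → 5
Line 2: slow (1), rainbow (2) → 3
Line 3: castle (2), up (1), strange (1), leaf (1) → 5
Total: 5 + 3 + 5 = 13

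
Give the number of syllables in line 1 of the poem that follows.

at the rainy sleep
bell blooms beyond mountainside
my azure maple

5

Line 1: "at the rainy sleep": 1+1+2+1 = 5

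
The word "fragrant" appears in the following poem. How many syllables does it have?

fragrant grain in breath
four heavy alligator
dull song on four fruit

"fragrant" has 2 syllables.

2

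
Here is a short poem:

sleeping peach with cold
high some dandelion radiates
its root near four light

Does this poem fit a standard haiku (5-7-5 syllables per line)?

Line 1: sleeping (2), peach (1), with (1), cold (1) → 5 ✓
Line 2: high (1), some (1), dandelion (4), radiates (3) → 9 (expected 7)
Line 3: its (1), root (1), near (1), four (1), light (1) → 5 ✓

No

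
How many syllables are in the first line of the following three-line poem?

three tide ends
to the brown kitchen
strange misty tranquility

3

The first line: three (1), tide (1), ends (1) → 3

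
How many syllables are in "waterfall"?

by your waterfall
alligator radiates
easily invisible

3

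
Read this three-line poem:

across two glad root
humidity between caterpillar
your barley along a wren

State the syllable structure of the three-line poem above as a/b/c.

5/10/7

Line 1: across (2), two (1), glad (1), root (1) → 5
Line 2: humidity (4), between (2), caterpillar (4) → 10
Line 3: your (1), barley (2), along (2), a (1), wren (1) → 7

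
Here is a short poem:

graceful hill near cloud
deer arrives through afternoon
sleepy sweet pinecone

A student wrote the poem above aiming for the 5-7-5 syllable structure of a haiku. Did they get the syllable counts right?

Yes

Line 1: "graceful hill near cloud": 2+1+1+1 = 5 ✓
Line 2: "deer arrives through afternoon": 1+2+1+3 = 7 ✓
Line 3: "sleepy sweet pinecone": 2+1+2 = 5 ✓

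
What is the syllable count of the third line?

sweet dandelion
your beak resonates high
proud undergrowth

4

The third line: proud (1), undergrowth (3) → 4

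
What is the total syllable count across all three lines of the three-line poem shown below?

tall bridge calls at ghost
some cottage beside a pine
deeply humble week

17

Line 1: "tall bridge calls at ghost": 1+1+1+1+1 = 5
Line 2: "some cottage beside a pine": 1+2+2+1+1 = 7
Line 3: "deeply humble week": 2+2+1 = 5
Total: 5 + 7 + 5 = 17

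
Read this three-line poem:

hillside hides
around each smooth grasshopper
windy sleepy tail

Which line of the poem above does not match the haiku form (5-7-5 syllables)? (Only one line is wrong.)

Line 1: hillside (2), hides (1) → 3 (expected 5)
Line 2: around (2), each (1), smooth (1), grasshopper (3) → 7 ✓
Line 3: windy (2), sleepy (2), tail (1) → 5 ✓

The first line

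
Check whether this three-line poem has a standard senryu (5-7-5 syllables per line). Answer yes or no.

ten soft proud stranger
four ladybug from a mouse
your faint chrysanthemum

No

Line 1: "ten soft proud stranger": 1+1+1+2 = 5 ✓
Line 2: "four ladybug from a mouse": 1+3+1+1+1 = 7 ✓
Line 3: "your faint chrysanthemum": 1+1+4 = 6 (expected 5)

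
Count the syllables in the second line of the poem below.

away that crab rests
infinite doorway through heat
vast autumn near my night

The second line: infinite (3), doorway (2), through (1), heat (1) → 7

7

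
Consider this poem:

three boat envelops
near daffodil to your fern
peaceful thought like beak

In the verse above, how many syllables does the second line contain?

The second line: near (1), daffodil (3), to (1), your (1), fern (1) → 7

7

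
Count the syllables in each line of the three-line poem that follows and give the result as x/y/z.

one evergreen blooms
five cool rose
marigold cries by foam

5/3/6

Line 1: one (1), evergreen (3), blooms (1) → 5
Line 2: five (1), cool (1), rose (1) → 3
Line 3: marigold (3), cries (1), by (1), foam (1) → 6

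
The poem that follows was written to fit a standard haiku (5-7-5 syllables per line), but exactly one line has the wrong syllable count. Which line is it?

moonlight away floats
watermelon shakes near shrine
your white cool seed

Line 3

Line 1: moonlight (2), away (2), floats (1) → 5 ✓
Line 2: watermelon (4), shakes (1), near (1), shrine (1) → 7 ✓
Line 3: your (1), white (1), cool (1), seed (1) → 4 (expected 5)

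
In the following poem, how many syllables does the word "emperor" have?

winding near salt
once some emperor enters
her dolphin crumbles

"emperor" has 3 syllables.

3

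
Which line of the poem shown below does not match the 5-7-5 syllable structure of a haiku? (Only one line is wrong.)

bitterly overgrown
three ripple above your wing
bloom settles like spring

The first line

Line 1: bitterly(3) + overgrown(3) = 6 (expected 5)
Line 2: three(1) + ripple(2) + above(2) + your(1) + wing(1) = 7 ✓
Line 3: bloom(1) + settles(2) + like(1) + spring(1) = 5 ✓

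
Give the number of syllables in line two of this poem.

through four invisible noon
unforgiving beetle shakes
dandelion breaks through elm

7

Line two: "unforgiving beetle shakes": 4+2+1 = 7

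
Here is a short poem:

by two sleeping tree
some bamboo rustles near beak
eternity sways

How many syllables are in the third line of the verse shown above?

5

The third line: eternity(4) + sways(1) = 5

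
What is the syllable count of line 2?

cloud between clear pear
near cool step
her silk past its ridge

3

Line 2: near(1) + cool(1) + step(1) = 3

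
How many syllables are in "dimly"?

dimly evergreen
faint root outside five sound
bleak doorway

2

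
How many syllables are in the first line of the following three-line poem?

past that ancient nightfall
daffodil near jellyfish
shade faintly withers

The first line: past (1), that (1), ancient (2), nightfall (2) → 6

6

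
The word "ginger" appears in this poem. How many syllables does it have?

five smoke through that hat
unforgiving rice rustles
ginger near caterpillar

"ginger" has 2 syllables.

2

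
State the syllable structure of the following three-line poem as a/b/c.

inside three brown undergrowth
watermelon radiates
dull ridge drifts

7/7/3

Line 1: inside (2), three (1), brown (1), undergrowth (3) → 7
Line 2: watermelon (4), radiates (3) → 7
Line 3: dull (1), ridge (1), drifts (1) → 3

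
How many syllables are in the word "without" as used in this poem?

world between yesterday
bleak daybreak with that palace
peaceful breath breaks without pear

"without" has 2 syllables.

2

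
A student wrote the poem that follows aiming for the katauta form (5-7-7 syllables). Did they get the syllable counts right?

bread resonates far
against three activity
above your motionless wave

Line 1: bread (1), resonates (3), far (1) → 5 ✓
Line 2: against (2), three (1), activity (4) → 7 ✓
Line 3: above (2), your (1), motionless (3), wave (1) → 7 ✓

Yes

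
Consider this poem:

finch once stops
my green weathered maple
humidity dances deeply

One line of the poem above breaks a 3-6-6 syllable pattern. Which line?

Line 1: finch(1) + once(1) + stops(1) = 3 ✓
Line 2: my(1) + green(1) + weathered(2) + maple(2) = 6 ✓
Line 3: humidity(4) + dances(2) + deeply(2) = 8 (expected 6)

Line 3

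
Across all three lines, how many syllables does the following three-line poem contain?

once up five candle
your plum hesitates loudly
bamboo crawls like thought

Line 1: "once up five candle": 1+1+1+2 = 5
Line 2: "your plum hesitates loudly": 1+1+3+2 = 7
Line 3: "bamboo crawls like thought": 2+1+1+1 = 5
Total: 5 + 7 + 5 = 17

17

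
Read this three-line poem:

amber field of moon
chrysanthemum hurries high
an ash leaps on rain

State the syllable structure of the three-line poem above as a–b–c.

5–7–5

Line 1: amber(2) + field(1) + of(1) + moon(1) = 5
Line 2: chrysanthemum(4) + hurries(2) + high(1) = 7
Line 3: an(1) + ash(1) + leaps(1) + on(1) + rain(1) = 5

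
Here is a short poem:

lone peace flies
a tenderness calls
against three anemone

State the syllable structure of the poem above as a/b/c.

Line 1: lone(1) + peace(1) + flies(1) = 3
Line 2: a(1) + tenderness(3) + calls(1) = 5
Line 3: against(2) + three(1) + anemone(4) = 7

3/5/7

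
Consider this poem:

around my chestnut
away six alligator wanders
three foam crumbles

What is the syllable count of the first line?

The first line: around(2) + my(1) + chestnut(2) = 5

5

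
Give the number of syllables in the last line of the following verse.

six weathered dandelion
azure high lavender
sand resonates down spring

The last line: sand(1) + resonates(3) + down(1) + spring(1) = 6

6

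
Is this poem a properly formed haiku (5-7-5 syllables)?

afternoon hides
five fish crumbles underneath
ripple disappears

Line 1: "afternoon hides": 3+1 = 4 (expected 5)
Line 2: "five fish crumbles underneath": 1+1+2+3 = 7 ✓
Line 3: "ripple disappears": 2+3 = 5 ✓

No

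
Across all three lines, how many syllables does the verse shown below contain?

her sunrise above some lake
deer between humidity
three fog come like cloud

Line 1: her(1) + sunrise(2) + above(2) + some(1) + lake(1) = 7
Line 2: deer(1) + between(2) + humidity(4) = 7
Line 3: three(1) + fog(1) + come(1) + like(1) + cloud(1) = 5
Total: 7 + 7 + 5 = 19

19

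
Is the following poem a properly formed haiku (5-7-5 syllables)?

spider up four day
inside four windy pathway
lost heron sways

No

Line 1: "spider up four day": 2+1+1+1 = 5 ✓
Line 2: "inside four windy pathway": 2+1+2+2 = 7 ✓
Line 3: "lost heron sways": 1+2+1 = 4 (expected 5)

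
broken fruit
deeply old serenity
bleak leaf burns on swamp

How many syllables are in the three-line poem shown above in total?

15

Line 1: "broken fruit": 2+1 = 3
Line 2: "deeply old serenity": 2+1+4 = 7
Line 3: "bleak leaf burns on swamp": 1+1+1+1+1 = 5
Total: 3 + 7 + 5 = 15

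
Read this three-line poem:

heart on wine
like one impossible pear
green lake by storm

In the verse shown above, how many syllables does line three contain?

4

Line three: green(1) + lake(1) + by(1) + storm(1) = 4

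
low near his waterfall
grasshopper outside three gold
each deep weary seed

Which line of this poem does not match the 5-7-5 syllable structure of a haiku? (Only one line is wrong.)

Line 1: low(1) + near(1) + his(1) + waterfall(3) = 6 (expected 5)
Line 2: grasshopper(3) + outside(2) + three(1) + gold(1) = 7 ✓
Line 3: each(1) + deep(1) + weary(2) + seed(1) = 5 ✓

The first line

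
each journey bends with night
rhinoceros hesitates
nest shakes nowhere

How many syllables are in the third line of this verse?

The third line: nest(1) + shakes(1) + nowhere(2) = 4

4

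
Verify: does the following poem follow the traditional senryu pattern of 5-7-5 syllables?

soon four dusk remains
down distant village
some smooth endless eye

Line 1: "soon four dusk remains": 1+1+1+2 = 5 ✓
Line 2: "down distant village": 1+2+2 = 5 (expected 7)
Line 3: "some smooth endless eye": 1+1+2+1 = 5 ✓

No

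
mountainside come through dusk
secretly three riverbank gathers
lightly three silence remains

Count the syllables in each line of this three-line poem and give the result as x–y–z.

Line 1: mountainside(3) + come(1) + through(1) + dusk(1) = 6
Line 2: secretly(3) + three(1) + riverbank(3) + gathers(2) = 9
Line 3: lightly(2) + three(1) + silence(2) + remains(2) = 7

6–9–7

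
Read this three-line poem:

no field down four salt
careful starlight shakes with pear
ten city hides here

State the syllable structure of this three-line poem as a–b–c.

5–7–5

Line 1: no (1), field (1), down (1), four (1), salt (1) → 5
Line 2: careful (2), starlight (2), shakes (1), with (1), pear (1) → 7
Line 3: ten (1), city (2), hides (1), here (1) → 5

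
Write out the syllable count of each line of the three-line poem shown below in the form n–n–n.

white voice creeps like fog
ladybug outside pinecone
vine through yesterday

5–7–5

Line 1: white(1) + voice(1) + creeps(1) + like(1) + fog(1) = 5
Line 2: ladybug(3) + outside(2) + pinecone(2) = 7
Line 3: vine(1) + through(1) + yesterday(3) = 5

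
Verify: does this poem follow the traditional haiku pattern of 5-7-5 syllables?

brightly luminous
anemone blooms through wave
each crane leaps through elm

Line 1: brightly (2), luminous (3) → 5 ✓
Line 2: anemone (4), blooms (1), through (1), wave (1) → 7 ✓
Line 3: each (1), crane (1), leaps (1), through (1), elm (1) → 5 ✓

Yes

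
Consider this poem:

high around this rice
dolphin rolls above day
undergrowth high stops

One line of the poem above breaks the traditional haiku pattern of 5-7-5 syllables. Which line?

Line 2

Line 1: "high around this rice": 1+2+1+1 = 5 ✓
Line 2: "dolphin rolls above day": 2+1+2+1 = 6 (expected 7)
Line 3: "undergrowth high stops": 3+1+1 = 5 ✓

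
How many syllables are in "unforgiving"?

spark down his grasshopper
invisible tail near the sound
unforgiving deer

4

"unforgiving" has 4 syllables.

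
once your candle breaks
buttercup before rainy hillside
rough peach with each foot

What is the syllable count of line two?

Line two: buttercup (3), before (2), rainy (2), hillside (2) → 9

9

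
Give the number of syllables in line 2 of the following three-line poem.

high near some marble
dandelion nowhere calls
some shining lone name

7

Line 2: dandelion (4), nowhere (2), calls (1) → 7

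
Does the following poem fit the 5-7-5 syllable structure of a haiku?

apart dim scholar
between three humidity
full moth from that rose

Yes

Line 1: apart (2), dim (1), scholar (2) → 5 ✓
Line 2: between (2), three (1), humidity (4) → 7 ✓
Line 3: full (1), moth (1), from (1), that (1), rose (1) → 5 ✓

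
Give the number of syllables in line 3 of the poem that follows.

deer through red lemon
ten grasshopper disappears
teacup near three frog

Line 3: "teacup near three frog": 2+1+1+1 = 5

5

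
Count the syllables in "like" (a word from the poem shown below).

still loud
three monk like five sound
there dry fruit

"like" has 1 syllable.

1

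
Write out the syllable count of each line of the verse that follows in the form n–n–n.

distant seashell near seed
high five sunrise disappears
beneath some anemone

Line 1: distant(2) + seashell(2) + near(1) + seed(1) = 6
Line 2: high(1) + five(1) + sunrise(2) + disappears(3) = 7
Line 3: beneath(2) + some(1) + anemone(4) = 7

6–7–7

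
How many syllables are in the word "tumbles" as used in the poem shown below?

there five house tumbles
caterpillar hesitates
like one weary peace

2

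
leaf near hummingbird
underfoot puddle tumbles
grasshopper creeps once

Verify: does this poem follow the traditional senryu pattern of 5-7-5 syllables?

Yes

Line 1: "leaf near hummingbird": 1+1+3 = 5 ✓
Line 2: "underfoot puddle tumbles": 3+2+2 = 7 ✓
Line 3: "grasshopper creeps once": 3+1+1 = 5 ✓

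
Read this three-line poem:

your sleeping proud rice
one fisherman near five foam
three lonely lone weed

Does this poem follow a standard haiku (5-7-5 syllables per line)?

Line 1: your (1), sleeping (2), proud (1), rice (1) → 5 ✓
Line 2: one (1), fisherman (3), near (1), five (1), foam (1) → 7 ✓
Line 3: three (1), lonely (2), lone (1), weed (1) → 5 ✓

Yes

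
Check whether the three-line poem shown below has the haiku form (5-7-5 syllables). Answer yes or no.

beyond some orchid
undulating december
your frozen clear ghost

Line 1: beyond(2) + some(1) + orchid(2) = 5 ✓
Line 2: undulating(4) + december(3) = 7 ✓
Line 3: your(1) + frozen(2) + clear(1) + ghost(1) = 5 ✓

Yes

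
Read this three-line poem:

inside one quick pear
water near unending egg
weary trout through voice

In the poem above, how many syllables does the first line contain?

5

The first line: inside (2), one (1), quick (1), pear (1) → 5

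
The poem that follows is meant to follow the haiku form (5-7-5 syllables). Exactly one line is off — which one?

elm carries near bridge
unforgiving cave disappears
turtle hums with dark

Line 2

Line 1: elm(1) + carries(2) + near(1) + bridge(1) = 5 ✓
Line 2: unforgiving(4) + cave(1) + disappears(3) = 8 (expected 7)
Line 3: turtle(2) + hums(1) + with(1) + dark(1) = 5 ✓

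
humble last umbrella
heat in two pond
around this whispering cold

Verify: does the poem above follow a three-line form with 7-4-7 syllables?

No

Line 1: "humble last umbrella": 2+1+3 = 6 (expected 7)
Line 2: "heat in two pond": 1+1+1+1 = 4 ✓
Line 3: "around this whispering cold": 2+1+3+1 = 7 ✓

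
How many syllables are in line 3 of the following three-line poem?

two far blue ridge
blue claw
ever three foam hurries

Line 3: ever(2) + three(1) + foam(1) + hurries(2) = 6

6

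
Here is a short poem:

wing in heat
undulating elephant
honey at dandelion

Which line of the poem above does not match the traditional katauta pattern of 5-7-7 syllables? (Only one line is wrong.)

The first line

Line 1: wing (1), in (1), heat (1) → 3 (expected 5)
Line 2: undulating (4), elephant (3) → 7 ✓
Line 3: honey (2), at (1), dandelion (4) → 7 ✓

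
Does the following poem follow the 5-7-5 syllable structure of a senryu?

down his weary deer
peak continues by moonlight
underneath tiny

Yes

Line 1: down(1) + his(1) + weary(2) + deer(1) = 5 ✓
Line 2: peak(1) + continues(3) + by(1) + moonlight(2) = 7 ✓
Line 3: underneath(3) + tiny(2) = 5 ✓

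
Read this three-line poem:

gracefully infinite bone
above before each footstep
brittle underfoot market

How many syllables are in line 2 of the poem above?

Line 2: above(2) + before(2) + each(1) + footstep(2) = 7

7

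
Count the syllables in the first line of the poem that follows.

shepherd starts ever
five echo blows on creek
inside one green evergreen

The first line: shepherd (2), starts (1), ever (2) → 5

5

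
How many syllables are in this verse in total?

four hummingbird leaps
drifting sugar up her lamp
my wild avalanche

Line 1: four(1) + hummingbird(3) + leaps(1) = 5
Line 2: drifting(2) + sugar(2) + up(1) + her(1) + lamp(1) = 7
Line 3: my(1) + wild(1) + avalanche(3) = 5
Total: 5 + 7 + 5 = 17

17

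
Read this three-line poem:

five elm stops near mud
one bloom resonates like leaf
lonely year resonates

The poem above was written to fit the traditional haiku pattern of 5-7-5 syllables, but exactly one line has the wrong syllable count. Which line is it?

The third line

Line 1: five (1), elm (1), stops (1), near (1), mud (1) → 5 ✓
Line 2: one (1), bloom (1), resonates (3), like (1), leaf (1) → 7 ✓
Line 3: lonely (2), year (1), resonates (3) → 6 (expected 5)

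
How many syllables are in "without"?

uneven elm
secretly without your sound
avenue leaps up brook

2

"without" has 2 syllables.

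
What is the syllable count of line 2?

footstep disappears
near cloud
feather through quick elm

Line 2: near(1) + cloud(1) = 2

2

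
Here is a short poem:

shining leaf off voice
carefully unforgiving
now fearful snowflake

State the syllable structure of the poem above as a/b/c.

5/7/5

Line 1: shining (2), leaf (1), off (1), voice (1) → 5
Line 2: carefully (3), unforgiving (4) → 7
Line 3: now (1), fearful (2), snowflake (2) → 5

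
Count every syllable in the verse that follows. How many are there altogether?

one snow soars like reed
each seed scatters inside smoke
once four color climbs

Line 1: one (1), snow (1), soars (1), like (1), reed (1) → 5
Line 2: each (1), seed (1), scatters (2), inside (2), smoke (1) → 7
Line 3: once (1), four (1), color (2), climbs (1) → 5
Total: 5 + 7 + 5 = 17

17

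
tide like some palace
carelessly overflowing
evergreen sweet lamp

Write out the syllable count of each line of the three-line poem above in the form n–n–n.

Line 1: tide (1), like (1), some (1), palace (2) → 5
Line 2: carelessly (3), overflowing (4) → 7
Line 3: evergreen (3), sweet (1), lamp (1) → 5

5–7–5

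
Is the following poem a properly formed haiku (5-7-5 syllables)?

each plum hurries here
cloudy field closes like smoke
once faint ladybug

Line 1: each(1) + plum(1) + hurries(2) + here(1) = 5 ✓
Line 2: cloudy(2) + field(1) + closes(2) + like(1) + smoke(1) = 7 ✓
Line 3: once(1) + faint(1) + ladybug(3) = 5 ✓

Yes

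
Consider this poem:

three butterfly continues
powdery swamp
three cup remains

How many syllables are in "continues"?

3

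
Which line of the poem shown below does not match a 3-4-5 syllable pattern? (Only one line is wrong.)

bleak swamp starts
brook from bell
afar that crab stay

Line 1: bleak(1) + swamp(1) + starts(1) = 3 ✓
Line 2: brook(1) + from(1) + bell(1) = 3 (expected 4)
Line 3: afar(2) + that(1) + crab(1) + stay(1) = 5 ✓

Line 2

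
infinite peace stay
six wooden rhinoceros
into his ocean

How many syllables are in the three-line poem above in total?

Line 1: "infinite peace stay": 3+1+1 = 5
Line 2: "six wooden rhinoceros": 1+2+4 = 7
Line 3: "into his ocean": 2+1+2 = 5
Total: 5 + 7 + 5 = 17

17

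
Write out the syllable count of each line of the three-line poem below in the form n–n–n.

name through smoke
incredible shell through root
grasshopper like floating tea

3–7–7

Line 1: "name through smoke": 1+1+1 = 3
Line 2: "incredible shell through root": 4+1+1+1 = 7
Line 3: "grasshopper like floating tea": 3+1+2+1 = 7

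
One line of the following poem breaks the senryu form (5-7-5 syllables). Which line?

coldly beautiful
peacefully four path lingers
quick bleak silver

The third line

Line 1: "coldly beautiful": 2+3 = 5 ✓
Line 2: "peacefully four path lingers": 3+1+1+2 = 7 ✓
Line 3: "quick bleak silver": 1+1+2 = 4 (expected 5)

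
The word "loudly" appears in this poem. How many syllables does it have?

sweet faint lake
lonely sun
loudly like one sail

"loudly" has 2 syllables.

2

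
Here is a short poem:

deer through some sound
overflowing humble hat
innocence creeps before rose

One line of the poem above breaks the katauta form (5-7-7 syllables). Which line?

Line 1

Line 1: deer(1) + through(1) + some(1) + sound(1) = 4 (expected 5)
Line 2: overflowing(4) + humble(2) + hat(1) = 7 ✓
Line 3: innocence(3) + creeps(1) + before(2) + rose(1) = 7 ✓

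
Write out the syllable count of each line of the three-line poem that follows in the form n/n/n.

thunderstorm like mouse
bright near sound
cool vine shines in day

5/3/5

Line 1: thunderstorm(3) + like(1) + mouse(1) = 5
Line 2: bright(1) + near(1) + sound(1) = 3
Line 3: cool(1) + vine(1) + shines(1) + in(1) + day(1) = 5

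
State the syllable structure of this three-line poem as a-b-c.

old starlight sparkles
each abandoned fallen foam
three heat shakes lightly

Line 1: "old starlight sparkles": 1+2+2 = 5
Line 2: "each abandoned fallen foam": 1+3+2+1 = 7
Line 3: "three heat shakes lightly": 1+1+1+2 = 5

5-7-5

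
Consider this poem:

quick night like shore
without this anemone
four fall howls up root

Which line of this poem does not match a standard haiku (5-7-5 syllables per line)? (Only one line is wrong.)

Line 1: "quick night like shore": 1+1+1+1 = 4 (expected 5)
Line 2: "without this anemone": 2+1+4 = 7 ✓
Line 3: "four fall howls up root": 1+1+1+1+1 = 5 ✓

Line 1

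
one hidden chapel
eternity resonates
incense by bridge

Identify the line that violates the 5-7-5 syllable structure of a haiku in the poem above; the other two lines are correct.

The third line

Line 1: one (1), hidden (2), chapel (2) → 5 ✓
Line 2: eternity (4), resonates (3) → 7 ✓
Line 3: incense (2), by (1), bridge (1) → 4 (expected 5)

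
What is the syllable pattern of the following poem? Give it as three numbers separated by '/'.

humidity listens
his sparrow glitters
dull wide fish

6/5/3

Line 1: humidity (4), listens (2) → 6
Line 2: his (1), sparrow (2), glitters (2) → 5
Line 3: dull (1), wide (1), fish (1) → 3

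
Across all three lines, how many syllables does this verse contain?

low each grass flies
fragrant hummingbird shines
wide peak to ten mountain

Line 1: low (1), each (1), grass (1), flies (1) → 4
Line 2: fragrant (2), hummingbird (3), shines (1) → 6
Line 3: wide (1), peak (1), to (1), ten (1), mountain (2) → 6
Total: 4 + 6 + 6 = 16

16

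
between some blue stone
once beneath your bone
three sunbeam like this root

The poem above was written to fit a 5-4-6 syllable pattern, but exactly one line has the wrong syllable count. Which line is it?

Line 1: between (2), some (1), blue (1), stone (1) → 5 ✓
Line 2: once (1), beneath (2), your (1), bone (1) → 5 (expected 4)
Line 3: three (1), sunbeam (2), like (1), this (1), root (1) → 6 ✓

Line 2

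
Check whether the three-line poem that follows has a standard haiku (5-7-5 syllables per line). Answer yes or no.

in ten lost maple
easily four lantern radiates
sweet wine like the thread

No

Line 1: in(1) + ten(1) + lost(1) + maple(2) = 5 ✓
Line 2: easily(3) + four(1) + lantern(2) + radiates(3) = 9 (expected 7)
Line 3: sweet(1) + wine(1) + like(1) + the(1) + thread(1) = 5 ✓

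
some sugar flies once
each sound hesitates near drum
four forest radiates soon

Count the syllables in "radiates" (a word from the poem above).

3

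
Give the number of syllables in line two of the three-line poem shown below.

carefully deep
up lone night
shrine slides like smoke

3

Line two: up (1), lone (1), night (1) → 3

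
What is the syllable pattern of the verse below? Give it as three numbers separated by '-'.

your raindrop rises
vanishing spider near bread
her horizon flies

5-7-5

Line 1: "your raindrop rises": 1+2+2 = 5
Line 2: "vanishing spider near bread": 3+2+1+1 = 7
Line 3: "her horizon flies": 1+3+1 = 5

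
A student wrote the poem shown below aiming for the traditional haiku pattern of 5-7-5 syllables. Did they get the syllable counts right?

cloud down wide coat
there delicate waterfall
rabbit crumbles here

No

Line 1: cloud(1) + down(1) + wide(1) + coat(1) = 4 (expected 5)
Line 2: there(1) + delicate(3) + waterfall(3) = 7 ✓
Line 3: rabbit(2) + crumbles(2) + here(1) = 5 ✓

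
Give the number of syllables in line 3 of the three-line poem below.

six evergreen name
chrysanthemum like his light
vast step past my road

5

Line 3: vast (1), step (1), past (1), my (1), road (1) → 5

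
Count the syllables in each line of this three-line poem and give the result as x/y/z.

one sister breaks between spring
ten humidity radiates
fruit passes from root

7/8/5

Line 1: one(1) + sister(2) + breaks(1) + between(2) + spring(1) = 7
Line 2: ten(1) + humidity(4) + radiates(3) = 8
Line 3: fruit(1) + passes(2) + from(1) + root(1) = 5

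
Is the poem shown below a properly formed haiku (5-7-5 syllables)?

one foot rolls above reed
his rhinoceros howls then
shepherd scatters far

No

Line 1: one (1), foot (1), rolls (1), above (2), reed (1) → 6 (expected 5)
Line 2: his (1), rhinoceros (4), howls (1), then (1) → 7 ✓
Line 3: shepherd (2), scatters (2), far (1) → 5 ✓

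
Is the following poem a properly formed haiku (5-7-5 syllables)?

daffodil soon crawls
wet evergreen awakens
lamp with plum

No

Line 1: daffodil(3) + soon(1) + crawls(1) = 5 ✓
Line 2: wet(1) + evergreen(3) + awakens(3) = 7 ✓
Line 3: lamp(1) + with(1) + plum(1) = 3 (expected 5)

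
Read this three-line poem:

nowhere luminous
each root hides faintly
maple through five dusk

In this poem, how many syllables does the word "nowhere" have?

2

"nowhere" has 2 syllables.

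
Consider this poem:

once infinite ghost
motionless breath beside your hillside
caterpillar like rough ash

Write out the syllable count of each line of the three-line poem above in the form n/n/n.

5/9/7

Line 1: once(1) + infinite(3) + ghost(1) = 5
Line 2: motionless(3) + breath(1) + beside(2) + your(1) + hillside(2) = 9
Line 3: caterpillar(4) + like(1) + rough(1) + ash(1) = 7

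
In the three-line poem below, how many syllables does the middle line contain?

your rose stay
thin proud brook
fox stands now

The middle line: "thin proud brook": 1+1+1 = 3

3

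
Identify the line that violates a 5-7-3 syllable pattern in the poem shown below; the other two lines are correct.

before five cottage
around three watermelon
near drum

Line 1: before(2) + five(1) + cottage(2) = 5 ✓
Line 2: around(2) + three(1) + watermelon(4) = 7 ✓
Line 3: near(1) + drum(1) = 2 (expected 3)

The third line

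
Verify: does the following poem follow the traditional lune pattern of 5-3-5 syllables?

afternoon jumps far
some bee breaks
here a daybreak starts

Line 1: afternoon(3) + jumps(1) + far(1) = 5 ✓
Line 2: some(1) + bee(1) + breaks(1) = 3 ✓
Line 3: here(1) + a(1) + daybreak(2) + starts(1) = 5 ✓

Yes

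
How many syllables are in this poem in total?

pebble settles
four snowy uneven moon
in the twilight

15

Line 1: pebble (2), settles (2) → 4
Line 2: four (1), snowy (2), uneven (3), moon (1) → 7
Line 3: in (1), the (1), twilight (2) → 4
Total: 4 + 7 + 4 = 15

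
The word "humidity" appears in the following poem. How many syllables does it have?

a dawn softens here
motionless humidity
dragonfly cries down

4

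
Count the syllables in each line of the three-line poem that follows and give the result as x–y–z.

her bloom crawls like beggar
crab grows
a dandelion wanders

Line 1: "her bloom crawls like beggar": 1+1+1+1+2 = 6
Line 2: "crab grows": 1+1 = 2
Line 3: "a dandelion wanders": 1+4+2 = 7

6–2–7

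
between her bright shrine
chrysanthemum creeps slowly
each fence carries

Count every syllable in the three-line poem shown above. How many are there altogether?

16

Line 1: between(2) + her(1) + bright(1) + shrine(1) = 5
Line 2: chrysanthemum(4) + creeps(1) + slowly(2) = 7
Line 3: each(1) + fence(1) + carries(2) = 4
Total: 5 + 7 + 4 = 16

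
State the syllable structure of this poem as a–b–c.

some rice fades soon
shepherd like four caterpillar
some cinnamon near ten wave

Line 1: some(1) + rice(1) + fades(1) + soon(1) = 4
Line 2: shepherd(2) + like(1) + four(1) + caterpillar(4) = 8
Line 3: some(1) + cinnamon(3) + near(1) + ten(1) + wave(1) = 7

4–8–7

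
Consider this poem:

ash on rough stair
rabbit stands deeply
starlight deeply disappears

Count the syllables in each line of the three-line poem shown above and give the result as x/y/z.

Line 1: "ash on rough stair": 1+1+1+1 = 4
Line 2: "rabbit stands deeply": 2+1+2 = 5
Line 3: "starlight deeply disappears": 2+2+3 = 7

4/5/7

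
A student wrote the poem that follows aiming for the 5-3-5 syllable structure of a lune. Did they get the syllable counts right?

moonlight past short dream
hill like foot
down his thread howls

Line 1: moonlight(2) + past(1) + short(1) + dream(1) = 5 ✓
Line 2: hill(1) + like(1) + foot(1) = 3 ✓
Line 3: down(1) + his(1) + thread(1) + howls(1) = 4 (expected 5)

No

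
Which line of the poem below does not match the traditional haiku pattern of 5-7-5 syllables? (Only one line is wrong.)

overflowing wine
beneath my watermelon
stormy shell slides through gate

The third line

Line 1: overflowing(4) + wine(1) = 5 ✓
Line 2: beneath(2) + my(1) + watermelon(4) = 7 ✓
Line 3: stormy(2) + shell(1) + slides(1) + through(1) + gate(1) = 6 (expected 5)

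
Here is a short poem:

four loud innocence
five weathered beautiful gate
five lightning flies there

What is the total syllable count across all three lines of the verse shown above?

17

Line 1: "four loud innocence": 1+1+3 = 5
Line 2: "five weathered beautiful gate": 1+2+3+1 = 7
Line 3: "five lightning flies there": 1+2+1+1 = 5
Total: 5 + 7 + 5 = 17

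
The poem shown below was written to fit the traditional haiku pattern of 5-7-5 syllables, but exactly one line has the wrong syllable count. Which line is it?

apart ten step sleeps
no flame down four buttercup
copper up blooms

Line 1: "apart ten step sleeps": 2+1+1+1 = 5 ✓
Line 2: "no flame down four buttercup": 1+1+1+1+3 = 7 ✓
Line 3: "copper up blooms": 2+1+1 = 4 (expected 5)

The third line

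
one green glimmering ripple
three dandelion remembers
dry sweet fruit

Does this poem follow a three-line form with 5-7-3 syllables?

No

Line 1: "one green glimmering ripple": 1+1+3+2 = 7 (expected 5)
Line 2: "three dandelion remembers": 1+4+3 = 8 (expected 7)
Line 3: "dry sweet fruit": 1+1+1 = 3 ✓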